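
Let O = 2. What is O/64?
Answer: 1/32 ≈ 0.031250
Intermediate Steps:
O/64 = 2/64 = (1/64)*2 = 1/32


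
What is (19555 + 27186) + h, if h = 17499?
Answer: 64240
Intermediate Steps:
(19555 + 27186) + h = (19555 + 27186) + 17499 = 46741 + 17499 = 64240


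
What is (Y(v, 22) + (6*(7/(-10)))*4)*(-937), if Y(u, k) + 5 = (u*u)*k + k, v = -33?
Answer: -112244167/5 ≈ -2.2449e+7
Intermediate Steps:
Y(u, k) = -5 + k + k*u**2 (Y(u, k) = -5 + ((u*u)*k + k) = -5 + (u**2*k + k) = -5 + (k*u**2 + k) = -5 + (k + k*u**2) = -5 + k + k*u**2)
(Y(v, 22) + (6*(7/(-10)))*4)*(-937) = ((-5 + 22 + 22*(-33)**2) + (6*(7/(-10)))*4)*(-937) = ((-5 + 22 + 22*1089) + (6*(7*(-1/10)))*4)*(-937) = ((-5 + 22 + 23958) + (6*(-7/10))*4)*(-937) = (23975 - 21/5*4)*(-937) = (23975 - 84/5)*(-937) = (119791/5)*(-937) = -112244167/5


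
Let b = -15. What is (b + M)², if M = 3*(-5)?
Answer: 900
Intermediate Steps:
M = -15
(b + M)² = (-15 - 15)² = (-30)² = 900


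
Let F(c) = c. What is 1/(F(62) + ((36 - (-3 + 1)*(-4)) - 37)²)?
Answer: 1/143 ≈ 0.0069930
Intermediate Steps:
1/(F(62) + ((36 - (-3 + 1)*(-4)) - 37)²) = 1/(62 + ((36 - (-3 + 1)*(-4)) - 37)²) = 1/(62 + ((36 - (-2)*(-4)) - 37)²) = 1/(62 + ((36 - 1*8) - 37)²) = 1/(62 + ((36 - 8) - 37)²) = 1/(62 + (28 - 37)²) = 1/(62 + (-9)²) = 1/(62 + 81) = 1/143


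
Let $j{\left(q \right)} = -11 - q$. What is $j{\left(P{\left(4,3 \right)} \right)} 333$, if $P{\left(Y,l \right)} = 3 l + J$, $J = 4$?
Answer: $-7992$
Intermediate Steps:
$P{\left(Y,l \right)} = 4 + 3 l$ ($P{\left(Y,l \right)} = 3 l + 4 = 4 + 3 l$)
$j{\left(P{\left(4,3 \right)} \right)} 333 = \left(-11 - \left(4 + 3 \cdot 3\right)\right) 333 = \left(-11 - \left(4 + 9\right)\right) 333 = \left(-11 - 13\right) 333 = \left(-24\right) 333 = -7992$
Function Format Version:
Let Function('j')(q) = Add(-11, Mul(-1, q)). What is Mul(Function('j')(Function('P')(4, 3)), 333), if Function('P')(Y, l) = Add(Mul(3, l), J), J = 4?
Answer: -7992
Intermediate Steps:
Function('P')(Y, l) = Add(4, Mul(3, l)) (Function('P')(Y, l) = Add(Mul(3, l), 4) = Add(4, Mul(3, l)))
Mul(Function('j')(Function('P')(4, 3)), 333) = Mul(Add(-11, Mul(-1, Add(4, Mul(3, 3)))), 333) = Mul(Add(-11, Mul(-1, Add(4, 9))), 333) = Mul(Add(-11, Mul(-1, 13)), 333) = Mul(Add(-11, -13), 333) = Mul(-24, 333) = -7992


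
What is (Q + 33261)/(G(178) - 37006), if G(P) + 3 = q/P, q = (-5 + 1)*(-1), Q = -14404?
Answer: -1678273/3293799 ≈ -0.50953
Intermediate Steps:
q = 4 (q = -4*(-1) = 4)
G(P) = -3 + 4/P
(Q + 33261)/(G(178) - 37006) = (-14404 + 33261)/((-3 + 4/178) - 37006) = 18857/((-3 + 4*(1/178)) - 37006) = 18857/((-3 + 2/89) - 37006) = 18857/(-265/89 - 37006) = 18857/(-3293799/89) = 18857*(-89/3293799) = -1678273/3293799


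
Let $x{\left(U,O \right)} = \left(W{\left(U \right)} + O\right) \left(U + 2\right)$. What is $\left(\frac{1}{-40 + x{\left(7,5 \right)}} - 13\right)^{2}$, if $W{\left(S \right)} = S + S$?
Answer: $\frac{2896804}{17161} \approx 168.8$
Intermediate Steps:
$W{\left(S \right)} = 2 S$
$x{\left(U,O \right)} = \left(2 + U\right) \left(O + 2 U\right)$ ($x{\left(U,O \right)} = \left(2 U + O\right) \left(U + 2\right) = \left(O + 2 U\right) \left(2 + U\right) = \left(2 + U\right) \left(O + 2 U\right)$)
$\left(\frac{1}{-40 + x{\left(7,5 \right)}} - 13\right)^{2} = \left(\frac{1}{-40 + \left(2 \cdot 5 + 2 \cdot 7^{2} + 4 \cdot 7 + 5 \cdot 7\right)} - 13\right)^{2} = \left(\frac{1}{-40 + \left(10 + 2 \cdot 49 + 28 + 35\right)} - 13\right)^{2} = \left(\frac{1}{-40 + \left(10 + 98 + 28 + 35\right)} - 13\right)^{2} = \left(\frac{1}{-40 + 171} - 13\right)^{2} = \left(\frac{1}{131} - 13\right)^{2} = \left(- \frac{1702}{131}\right)^{2} = \frac{2896804}{17161}$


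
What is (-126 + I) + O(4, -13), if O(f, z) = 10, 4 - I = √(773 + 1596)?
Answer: -112 - √2369 ≈ -160.67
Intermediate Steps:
I = 4 - √2369 (I = 4 - √(773 + 1596) = 4 - √2369 ≈ -44.672)
(-126 + I) + O(4, -13) = (-126 + (4 - √2369)) + 10 = (-122 - √2369) + 10 = -112 - √2369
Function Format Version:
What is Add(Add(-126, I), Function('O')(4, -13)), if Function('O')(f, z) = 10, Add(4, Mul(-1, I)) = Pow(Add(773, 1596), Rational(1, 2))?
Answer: Add(-112, Mul(-1, Pow(2369, Rational(1, 2)))) ≈ -160.67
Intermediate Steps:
I = Add(4, Mul(-1, Pow(2369, Rational(1, 2)))) (I = Add(4, Mul(-1, Pow(Add(773, 1596), Rational(1, 2)))) = Add(4, Mul(-1, Pow(2369, Rational(1, 2)))) ≈ -44.672)
Add(Add(-126, I), Function('O')(4, -13)) = Add(Add(-126, Add(4, Mul(-1, Pow(2369, Rational(1, 2))))), 10) = Add(Add(-122, Mul(-1, Pow(2369, Rational(1, 2)))), 10) = Add(-112, Mul(-1, Pow(2369, Rational(1, 2))))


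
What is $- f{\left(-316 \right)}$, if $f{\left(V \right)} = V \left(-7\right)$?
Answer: $-2212$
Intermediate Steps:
$f{\left(V \right)} = - 7 V$
$- f{\left(-316 \right)} = - \left(-7\right) \left(-316\right) = \left(-1\right) 2212 = -2212$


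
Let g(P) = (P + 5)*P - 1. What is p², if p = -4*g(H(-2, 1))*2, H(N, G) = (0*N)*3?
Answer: 64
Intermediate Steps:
H(N, G) = 0 (H(N, G) = 0*3 = 0)
g(P) = -1 + P*(5 + P) (g(P) = (5 + P)*P - 1 = P*(5 + P) - 1 = -1 + P*(5 + P))
p = 8 (p = -4*(-1 + 0² + 5*0)*2 = -4*(-1 + 0 + 0)*2 = -4*(-1)*2 = 4*2 = 8)
p² = 8² = 64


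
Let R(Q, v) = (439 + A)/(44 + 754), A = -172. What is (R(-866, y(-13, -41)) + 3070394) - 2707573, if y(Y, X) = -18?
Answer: 96510475/266 ≈ 3.6282e+5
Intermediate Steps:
R(Q, v) = 89/266 (R(Q, v) = (439 - 172)/(44 + 754) = 267/798 = 267*(1/798) = 89/266)
(R(-866, y(-13, -41)) + 3070394) - 2707573 = (89/266 + 3070394) - 2707573 = 816724893/266 - 2707573 = 96510475/266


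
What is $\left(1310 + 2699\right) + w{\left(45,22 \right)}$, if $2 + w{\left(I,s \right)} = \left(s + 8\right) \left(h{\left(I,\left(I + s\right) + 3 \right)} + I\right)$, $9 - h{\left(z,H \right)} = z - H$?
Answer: $6377$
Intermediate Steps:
$h{\left(z,H \right)} = 9 + H - z$ ($h{\left(z,H \right)} = 9 - \left(z - H\right) = 9 + \left(H - z\right) = 9 + H - z$)
$w{\left(I,s \right)} = -2 + \left(8 + s\right) \left(12 + I + s\right)$ ($w{\left(I,s \right)} = -2 + \left(s + 8\right) \left(\left(9 + \left(\left(I + s\right) + 3\right) - I\right) + I\right) = -2 + \left(8 + s\right) \left(\left(9 + \left(3 + I + s\right) - I\right) + I\right) = -2 + \left(8 + s\right) \left(\left(12 + s\right) + I\right) = -2 + \left(8 + s\right) \left(12 + I + s\right)$)
$\left(1310 + 2699\right) + w{\left(45,22 \right)} = \left(1310 + 2699\right) + \left(94 + 22^{2} + 8 \cdot 45 + 20 \cdot 22 + 45 \cdot 22\right) = 4009 + \left(94 + 484 + 360 + 440 + 990\right) = 4009 + 2368 = 6377$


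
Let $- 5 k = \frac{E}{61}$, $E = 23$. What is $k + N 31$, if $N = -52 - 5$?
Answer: $- \frac{538958}{305} \approx -1767.1$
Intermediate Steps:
$N = -57$ ($N = -52 - 5 = -57$)
$k = - \frac{23}{305}$ ($k = - \frac{23 \cdot \frac{1}{61}}{5} = \left(- \frac{1}{5}\right) \frac{23}{61} = - \frac{23}{305} \approx -0.07541$)
$k + N 31 = - \frac{23}{305} - 1767 = - \frac{538958}{305}$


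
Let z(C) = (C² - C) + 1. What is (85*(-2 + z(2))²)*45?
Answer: 3825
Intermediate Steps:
z(C) = 1 + C² - C
(85*(-2 + z(2))²)*45 = (85*(-2 + (1 + 2² - 1*2))²)*45 = (85*(-2 + (1 + 4 - 2))²)*45 = (85*(-2 + 3)²)*45 = (85*1²)*45 = (85*1)*45 = 85*45 = 3825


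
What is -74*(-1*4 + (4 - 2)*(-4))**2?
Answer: -10656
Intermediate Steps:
-74*(-1*4 + (4 - 2)*(-4))**2 = -74*(-4 + 2*(-4))**2 = -74*(-4 - 8)**2 = -74*(-12)**2 = -74*144 = -10656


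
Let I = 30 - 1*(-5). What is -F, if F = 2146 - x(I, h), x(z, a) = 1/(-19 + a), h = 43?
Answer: -51503/24 ≈ -2146.0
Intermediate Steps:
I = 35 (I = 30 + 5 = 35)
F = 51503/24 (F = 2146 - 1/(-19 + 43) = 2146 - 1/24 = 51503/24 ≈ 2146.0)
-F = -1*51503/24 = -51503/24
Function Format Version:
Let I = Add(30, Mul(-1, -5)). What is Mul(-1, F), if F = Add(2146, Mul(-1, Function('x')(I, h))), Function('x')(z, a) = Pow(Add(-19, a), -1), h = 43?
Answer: Rational(-51503, 24) ≈ -2146.0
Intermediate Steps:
I = 35 (I = Add(30, 5) = 35)
F = Rational(51503, 24) (F = Add(2146, Mul(-1, Pow(Add(-19, 43), -1))) = Add(2146, Mul(-1, Pow(24, -1))) = Add(2146, Mul(-1, Rational(1, 24))) = Add(2146, Rational(-1, 24)) = Rational(51503, 24) ≈ 2146.0)
Mul(-1, F) = Mul(-1, Rational(51503, 24)) = Rational(-51503, 24)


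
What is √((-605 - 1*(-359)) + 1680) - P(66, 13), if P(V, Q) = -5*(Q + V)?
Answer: 395 + √1434 ≈ 432.87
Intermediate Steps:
P(V, Q) = -5*Q - 5*V
√((-605 - 1*(-359)) + 1680) - P(66, 13) = √((-605 - 1*(-359)) + 1680) - (-5*13 - 5*66) = √((-605 + 359) + 1680) - (-65 - 330) = √(-246 + 1680) - 1*(-395) = √1434 + 395 = 395 + √1434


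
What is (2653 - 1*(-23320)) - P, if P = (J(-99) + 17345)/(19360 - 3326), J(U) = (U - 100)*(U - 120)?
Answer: 208195078/8017 ≈ 25969.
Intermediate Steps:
J(U) = (-120 + U)*(-100 + U) (J(U) = (-100 + U)*(-120 + U) = (-120 + U)*(-100 + U))
P = 30463/8017 (P = ((12000 + (-99)² - 220*(-99)) + 17345)/(19360 - 3326) = ((12000 + 9801 + 21780) + 17345)/16034 = (43581 + 17345)*(1/16034) = 60926*(1/16034) = 30463/8017 ≈ 3.7998)
(2653 - 1*(-23320)) - P = (2653 - 1*(-23320)) - 1*30463/8017 = (2653 + 23320) - 30463/8017 = 25973 - 30463/8017 = 208195078/8017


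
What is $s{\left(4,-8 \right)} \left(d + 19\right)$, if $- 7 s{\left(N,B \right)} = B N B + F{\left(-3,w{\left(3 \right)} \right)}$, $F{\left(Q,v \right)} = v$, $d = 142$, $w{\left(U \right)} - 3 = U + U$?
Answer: $-6095$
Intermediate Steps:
$w{\left(U \right)} = 3 + 2 U$ ($w{\left(U \right)} = 3 + \left(U + U\right) = 3 + 2 U$)
$s{\left(N,B \right)} = - \frac{9}{7} - \frac{N B^{2}}{7}$ ($s{\left(N,B \right)} = - \frac{B N B + \left(3 + 2 \cdot 3\right)}{7} = - \frac{N B^{2} + \left(3 + 6\right)}{7} = - \frac{N B^{2} + 9}{7} = - \frac{9 + N B^{2}}{7} = - \frac{9}{7} - \frac{N B^{2}}{7}$)
$s{\left(4,-8 \right)} \left(d + 19\right) = \left(- \frac{9}{7} - \frac{4 \left(-8\right)^{2}}{7}\right) \left(142 + 19\right) = \left(- \frac{9}{7} - \frac{4}{7} \cdot 64\right) 161 = \left(- \frac{9}{7} - \frac{256}{7}\right) 161 = \left(- \frac{265}{7}\right) 161 = -6095$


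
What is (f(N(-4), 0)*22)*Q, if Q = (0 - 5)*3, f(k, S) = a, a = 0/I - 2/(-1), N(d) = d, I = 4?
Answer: -660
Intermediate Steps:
a = 2 (a = 0/4 - 2/(-1) = 0*(¼) - 2*(-1) = 0 + 2 = 2)
f(k, S) = 2
Q = -15 (Q = -5*3 = -15)
(f(N(-4), 0)*22)*Q = (2*22)*(-15) = 44*(-15) = -660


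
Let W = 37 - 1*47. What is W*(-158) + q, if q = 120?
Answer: 1700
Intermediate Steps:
W = -10 (W = 37 - 47 = -10)
W*(-158) + q = -10*(-158) + 120 = 1580 + 120 = 1700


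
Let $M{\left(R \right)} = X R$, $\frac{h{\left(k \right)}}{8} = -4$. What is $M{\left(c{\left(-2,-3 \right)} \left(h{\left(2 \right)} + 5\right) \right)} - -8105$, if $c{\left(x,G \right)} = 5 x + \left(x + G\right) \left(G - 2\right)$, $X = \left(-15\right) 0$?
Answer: $8105$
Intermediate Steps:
$h{\left(k \right)} = -32$ ($h{\left(k \right)} = 8 \left(-4\right) = -32$)
$X = 0$
$c{\left(x,G \right)} = 5 x + \left(-2 + G\right) \left(G + x\right)$ ($c{\left(x,G \right)} = 5 x + \left(G + x\right) \left(-2 + G\right) = 5 x + \left(-2 + G\right) \left(G + x\right)$)
$M{\left(R \right)} = 0$ ($M{\left(R \right)} = 0 R = 0$)
$M{\left(c{\left(-2,-3 \right)} \left(h{\left(2 \right)} + 5\right) \right)} - -8105 = 0 - -8105 = 0 + 8105 = 8105$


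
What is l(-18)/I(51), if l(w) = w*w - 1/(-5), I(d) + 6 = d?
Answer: 1621/225 ≈ 7.2044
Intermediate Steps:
I(d) = -6 + d
l(w) = ⅕ + w² (l(w) = w² - 1*(-⅕) = w² + ⅕ = ⅕ + w²)
l(-18)/I(51) = (⅕ + (-18)²)/(-6 + 51) = (⅕ + 324)/45 = (1621/5)*(1/45) = 1621/225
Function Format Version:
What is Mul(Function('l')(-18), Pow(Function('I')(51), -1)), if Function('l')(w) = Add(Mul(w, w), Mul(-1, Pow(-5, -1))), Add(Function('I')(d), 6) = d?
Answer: Rational(1621, 225) ≈ 7.2044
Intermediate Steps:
Function('I')(d) = Add(-6, d)
Function('l')(w) = Add(Rational(1, 5), Pow(w, 2)) (Function('l')(w) = Add(Pow(w, 2), Mul(-1, Rational(-1, 5))) = Add(Pow(w, 2), Rational(1, 5)) = Add(Rational(1, 5), Pow(w, 2)))
Mul(Function('l')(-18), Pow(Function('I')(51), -1)) = Mul(Add(Rational(1, 5), Pow(-18, 2)), Pow(Add(-6, 51), -1)) = Mul(Add(Rational(1, 5), 324), Pow(45, -1)) = Mul(Rational(1621, 5), Rational(1, 45)) = Rational(1621, 225)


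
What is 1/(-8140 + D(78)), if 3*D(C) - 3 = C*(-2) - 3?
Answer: -1/8192 ≈ -0.00012207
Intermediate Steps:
D(C) = -2*C/3 (D(C) = 1 + (C*(-2) - 3)/3 = 1 + (-2*C - 3)/3 = 1 + (-3 - 2*C)/3 = 1 + (-1 - 2*C/3) = -2*C/3)
1/(-8140 + D(78)) = 1/(-8140 - ⅔*78) = 1/(-8140 - 52) = 1/(-8192) = -1/8192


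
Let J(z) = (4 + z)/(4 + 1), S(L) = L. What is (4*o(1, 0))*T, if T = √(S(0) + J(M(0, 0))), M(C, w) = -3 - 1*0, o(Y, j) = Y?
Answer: 4*√5/5 ≈ 1.7889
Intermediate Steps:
M(C, w) = -3 (M(C, w) = -3 + 0 = -3)
J(z) = ⅘ + z/5 (J(z) = (4 + z)/5 = (4 + z)*(⅕) = ⅘ + z/5)
T = √5/5 (T = √(0 + (⅘ + (⅕)*(-3))) = √(0 + (⅘ - ⅗)) = √(0 + ⅕) = √(⅕) = √5/5 ≈ 0.44721)
(4*o(1, 0))*T = (4*1)*(√5/5) = 4*(√5/5) = 4*√5/5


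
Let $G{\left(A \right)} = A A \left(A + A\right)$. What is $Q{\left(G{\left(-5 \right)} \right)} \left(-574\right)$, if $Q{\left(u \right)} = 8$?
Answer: $-4592$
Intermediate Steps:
$G{\left(A \right)} = 2 A^{3}$ ($G{\left(A \right)} = A A 2 A = A 2 A^{2} = 2 A^{3}$)
$Q{\left(G{\left(-5 \right)} \right)} \left(-574\right) = 8 \left(-574\right) = -4592$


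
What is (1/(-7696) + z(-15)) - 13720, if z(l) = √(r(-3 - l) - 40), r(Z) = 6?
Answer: -105589121/7696 + I*√34 ≈ -13720.0 + 5.831*I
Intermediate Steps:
z(l) = I*√34 (z(l) = √(6 - 40) = √(-34) = I*√34)
(1/(-7696) + z(-15)) - 13720 = (1/(-7696) + I*√34) - 13720 = (-1/7696 + I*√34) - 13720 = -105589121/7696 + I*√34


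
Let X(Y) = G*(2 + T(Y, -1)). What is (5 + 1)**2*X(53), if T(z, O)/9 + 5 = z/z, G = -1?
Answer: 1224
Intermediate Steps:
T(z, O) = -36 (T(z, O) = -45 + 9*(z/z) = -45 + 9*1 = -45 + 9 = -36)
X(Y) = 34 (X(Y) = -(2 - 36) = -1*(-34) = 34)
(5 + 1)**2*X(53) = (5 + 1)**2*34 = 6**2*34 = 36*34 = 1224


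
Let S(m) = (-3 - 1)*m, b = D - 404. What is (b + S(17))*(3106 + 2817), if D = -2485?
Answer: -17514311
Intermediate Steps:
b = -2889 (b = -2485 - 404 = -2889)
S(m) = -4*m
(b + S(17))*(3106 + 2817) = (-2889 - 4*17)*(3106 + 2817) = (-2889 - 68)*5923 = -2957*5923 = -17514311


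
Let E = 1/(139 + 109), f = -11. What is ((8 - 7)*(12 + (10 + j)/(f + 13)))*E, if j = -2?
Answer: 2/31 ≈ 0.064516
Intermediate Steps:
E = 1/248 ≈ 0.0040323
((8 - 7)*(12 + (10 + j)/(f + 13)))*E = ((8 - 7)*(12 + (10 - 2)/(-11 + 13)))*(1/248) = (1*(12 + 8/2))*(1/248) = (1*(12 + 8*(1/2)))*(1/248) = (1*(12 + 4))*(1/248) = (1*16)*(1/248) = 16*(1/248) = 2/31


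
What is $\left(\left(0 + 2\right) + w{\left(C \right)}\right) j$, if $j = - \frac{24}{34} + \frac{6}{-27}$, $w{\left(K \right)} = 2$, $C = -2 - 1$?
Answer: $- \frac{568}{153} \approx -3.7124$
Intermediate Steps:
$C = -3$ ($C = -2 - 1 = -3$)
$j = - \frac{142}{153}$ ($j = \left(-24\right) \frac{1}{34} + 6 \left(- \frac{1}{27}\right) = - \frac{12}{17} - \frac{2}{9} = - \frac{142}{153} \approx -0.9281$)
$\left(\left(0 + 2\right) + w{\left(C \right)}\right) j = \left(\left(0 + 2\right) + 2\right) \left(- \frac{142}{153}\right) = \left(2 + 2\right) \left(- \frac{142}{153}\right) = 4 \left(- \frac{142}{153}\right) = - \frac{568}{153}$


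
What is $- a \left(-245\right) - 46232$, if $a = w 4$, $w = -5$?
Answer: $-51132$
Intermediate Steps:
$a = -20$ ($a = \left(-5\right) 4 = -20$)
$- a \left(-245\right) - 46232 = - \left(-20\right) \left(-245\right) - 46232 = \left(-1\right) 4900 - 46232 = -4900 - 46232 = -51132$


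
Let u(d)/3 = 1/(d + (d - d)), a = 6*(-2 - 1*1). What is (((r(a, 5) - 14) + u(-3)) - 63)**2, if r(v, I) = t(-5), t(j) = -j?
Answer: 5329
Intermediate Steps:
a = -18 (a = 6*(-2 - 1) = 6*(-3) = -18)
r(v, I) = 5 (r(v, I) = -1*(-5) = 5)
u(d) = 3/d (u(d) = 3/(d + (d - d)) = 3/(d + 0) = 3/d)
(((r(a, 5) - 14) + u(-3)) - 63)**2 = (((5 - 14) + 3/(-3)) - 63)**2 = ((-9 + 3*(-1/3)) - 63)**2 = ((-9 - 1) - 63)**2 = (-10 - 63)**2 = (-73)**2 = 5329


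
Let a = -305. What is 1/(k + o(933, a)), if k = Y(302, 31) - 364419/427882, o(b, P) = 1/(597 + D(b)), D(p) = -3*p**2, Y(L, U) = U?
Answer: 279286069335/8420005383782 ≈ 0.033169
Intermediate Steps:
o(b, P) = 1/(597 - 3*b**2)
k = 12899923/427882 (k = 31 - 364419/427882 = 12899923/427882 ≈ 30.148)
1/(k + o(933, a)) = 1/(12899923/427882 - 1/(-597 + 3*933**2)) = 1/(12899923/427882 - 1/(-597 + 3*870489)) = 1/(12899923/427882 - 1/(-597 + 2611467)) = 1/(12899923/427882 - 1/2610870) = 1/(8420005383782/279286069335) = 279286069335/8420005383782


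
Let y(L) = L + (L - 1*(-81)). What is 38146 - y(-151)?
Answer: 38367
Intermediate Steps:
y(L) = 81 + 2*L (y(L) = L + (L + 81) = L + (81 + L) = 81 + 2*L)
38146 - y(-151) = 38146 - (81 + 2*(-151)) = 38146 - (81 - 302) = 38146 - 1*(-221) = 38146 + 221 = 38367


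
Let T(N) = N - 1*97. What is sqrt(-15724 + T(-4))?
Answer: 5*I*sqrt(633) ≈ 125.8*I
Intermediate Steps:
T(N) = -97 + N (T(N) = N - 97 = -97 + N)
sqrt(-15724 + T(-4)) = sqrt(-15724 + (-97 - 4)) = sqrt(-15724 - 101) = sqrt(-15825) = 5*I*sqrt(633)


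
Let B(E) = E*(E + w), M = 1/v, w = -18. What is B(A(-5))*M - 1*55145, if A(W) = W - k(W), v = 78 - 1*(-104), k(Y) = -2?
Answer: -1433761/26 ≈ -55145.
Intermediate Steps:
v = 182 (v = 78 + 104 = 182)
M = 1/182 ≈ 0.0054945
A(W) = 2 + W (A(W) = W - 1*(-2) = W + 2 = 2 + W)
B(E) = E*(-18 + E) (B(E) = E*(E - 18) = E*(-18 + E))
B(A(-5))*M - 1*55145 = ((2 - 5)*(-18 + (2 - 5)))*(1/182) - 1*55145 = -3*(-18 - 3)*(1/182) - 55145 = -3*(-21)*(1/182) - 55145 = 63*(1/182) - 55145 = 9/26 - 55145 = -1433761/26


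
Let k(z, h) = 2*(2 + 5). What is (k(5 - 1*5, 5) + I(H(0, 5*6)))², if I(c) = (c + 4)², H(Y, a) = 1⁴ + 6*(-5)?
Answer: 408321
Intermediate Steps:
H(Y, a) = -29 (H(Y, a) = 1 - 30 = -29)
I(c) = (4 + c)²
k(z, h) = 14 (k(z, h) = 2*7 = 14)
(k(5 - 1*5, 5) + I(H(0, 5*6)))² = (14 + (4 - 29)²)² = (14 + (-25)²)² = (14 + 625)² = 639² = 408321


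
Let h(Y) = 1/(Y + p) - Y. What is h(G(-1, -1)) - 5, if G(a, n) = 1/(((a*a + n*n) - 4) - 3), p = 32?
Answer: -3791/795 ≈ -4.7686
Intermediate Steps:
G(a, n) = 1/(-7 + a² + n²) (G(a, n) = 1/(((a² + n²) - 4) - 3) = 1/((-4 + a² + n²) - 3) = 1/(-7 + a² + n²))
h(Y) = 1/(32 + Y) - Y (h(Y) = 1/(Y + 32) - Y = 1/(32 + Y) - Y)
h(G(-1, -1)) - 5 = (1 - (1/(-7 + (-1)² + (-1)²))² - 32/(-7 + (-1)² + (-1)²))/(32 + 1/(-7 + (-1)² + (-1)²)) - 5 = (1 - (1/(-7 + 1 + 1))² - 32/(-7 + 1 + 1))/(32 + 1/(-7 + 1 + 1)) - 5 = (1 - (1/(-5))² - 32/(-5))/(32 + 1/(-5)) - 5 = (1 - (-⅕)² - 32*(-⅕))/(32 - ⅕) - 5 = (1 - 1*1/25 + 32/5)/(159/5) - 5 = 5*(1 - 1/25 + 32/5)/159 - 5 = (5/159)*(184/25) - 5 = 184/795 - 5 = -3791/795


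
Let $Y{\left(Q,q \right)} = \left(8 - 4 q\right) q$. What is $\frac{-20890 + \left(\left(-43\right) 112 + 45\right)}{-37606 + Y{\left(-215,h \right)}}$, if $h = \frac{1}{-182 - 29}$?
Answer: $\frac{1142453381}{1674258418} \approx 0.68236$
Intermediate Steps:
$h = - \frac{1}{211}$ ($h = \frac{1}{-211} = - \frac{1}{211} \approx -0.0047393$)
$Y{\left(Q,q \right)} = q \left(8 - 4 q\right)$
$\frac{-20890 + \left(\left(-43\right) 112 + 45\right)}{-37606 + Y{\left(-215,h \right)}} = \frac{-20890 + \left(\left(-43\right) 112 + 45\right)}{-37606 + 4 \left(- \frac{1}{211}\right) \left(2 - - \frac{1}{211}\right)} = \frac{-20890 + \left(-4816 + 45\right)}{-37606 + 4 \left(- \frac{1}{211}\right) \left(2 + \frac{1}{211}\right)} = \frac{-20890 - 4771}{-37606 + 4 \left(- \frac{1}{211}\right) \frac{423}{211}} = - \frac{25661}{-37606 - \frac{1692}{44521}} = - \frac{25661}{- \frac{1674258418}{44521}} = \left(-25661\right) \left(- \frac{44521}{1674258418}\right) = \frac{1142453381}{1674258418}$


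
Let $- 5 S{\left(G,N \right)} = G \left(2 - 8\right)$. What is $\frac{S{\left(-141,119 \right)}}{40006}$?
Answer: $- \frac{423}{100015} \approx -0.0042294$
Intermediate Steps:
$S{\left(G,N \right)} = \frac{6 G}{5}$ ($S{\left(G,N \right)} = - \frac{G \left(2 - 8\right)}{5} = - \frac{G \left(-6\right)}{5} = - \frac{\left(-6\right) G}{5} = \frac{6 G}{5}$)
$\frac{S{\left(-141,119 \right)}}{40006} = \frac{\frac{6}{5} \left(-141\right)}{40006} = \left(- \frac{846}{5}\right) \frac{1}{40006} = - \frac{423}{100015}$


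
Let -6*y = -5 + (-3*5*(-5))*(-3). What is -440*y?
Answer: -50600/3 ≈ -16867.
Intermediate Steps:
y = 115/3 (y = -(-5 + (-3*5*(-5))*(-3))/6 = -(-5 - 15*(-5)*(-3))/6 = -(-5 + 75*(-3))/6 = -(-5 - 225)/6 = -⅙*(-230) = 115/3 ≈ 38.333)
-440*y = -440*115/3 = -50600/3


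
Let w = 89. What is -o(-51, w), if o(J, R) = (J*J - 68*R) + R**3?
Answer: -701518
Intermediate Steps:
o(J, R) = J**2 + R**3 - 68*R (o(J, R) = (J**2 - 68*R) + R**3 = J**2 + R**3 - 68*R)
-o(-51, w) = -((-51)**2 + 89**3 - 68*89) = -(2601 + 704969 - 6052) = -1*701518 = -701518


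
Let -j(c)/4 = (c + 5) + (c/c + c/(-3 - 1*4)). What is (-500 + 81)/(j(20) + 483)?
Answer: -2933/2733 ≈ -1.0732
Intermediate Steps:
j(c) = -24 - 24*c/7 (j(c) = -4*((c + 5) + (c/c + c/(-3 - 1*4))) = -4*((5 + c) + (1 + c/(-3 - 4))) = -4*((5 + c) + (1 + c/(-7))) = -4*((5 + c) + (1 + c*(-1/7))) = -4*((5 + c) + (1 - c/7)) = -4*(6 + 6*c/7) = -24 - 24*c/7)
(-500 + 81)/(j(20) + 483) = (-500 + 81)/((-24 - 24/7*20) + 483) = -419/((-24 - 480/7) + 483) = -419/(-648/7 + 483) = -419/2733/7 = -419*7/2733 = -2933/2733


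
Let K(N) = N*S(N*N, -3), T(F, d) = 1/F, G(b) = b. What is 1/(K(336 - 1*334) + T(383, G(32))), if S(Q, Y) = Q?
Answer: 383/3065 ≈ 0.12496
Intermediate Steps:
K(N) = N**3 (K(N) = N*(N*N) = N*N**2 = N**3)
1/(K(336 - 1*334) + T(383, G(32))) = 1/((336 - 1*334)**3 + 1/383) = 1/((336 - 334)**3 + 1/383) = 1/(2**3 + 1/383) = 1/(8 + 1/383) = 1/(3065/383) = 383/3065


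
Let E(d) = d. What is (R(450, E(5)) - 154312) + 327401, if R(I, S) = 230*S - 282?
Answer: 173957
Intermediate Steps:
R(I, S) = -282 + 230*S
(R(450, E(5)) - 154312) + 327401 = ((-282 + 230*5) - 154312) + 327401 = ((-282 + 1150) - 154312) + 327401 = (868 - 154312) + 327401 = -153444 + 327401 = 173957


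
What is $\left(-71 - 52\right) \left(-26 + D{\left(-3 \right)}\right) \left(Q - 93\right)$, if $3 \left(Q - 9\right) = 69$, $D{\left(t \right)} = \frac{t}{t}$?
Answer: $-187575$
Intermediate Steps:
$D{\left(t \right)} = 1$
$Q = 32$ ($Q = 9 + \frac{1}{3} \cdot 69 = 9 + 23 = 32$)
$\left(-71 - 52\right) \left(-26 + D{\left(-3 \right)}\right) \left(Q - 93\right) = \left(-71 - 52\right) \left(-26 + 1\right) \left(32 - 93\right) = \left(-123\right) \left(-25\right) \left(-61\right) = 3075 \left(-61\right) = -187575$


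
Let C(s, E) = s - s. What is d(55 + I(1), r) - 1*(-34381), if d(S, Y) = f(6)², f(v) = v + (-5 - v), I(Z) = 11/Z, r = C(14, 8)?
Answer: 34406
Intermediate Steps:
C(s, E) = 0
r = 0
f(v) = -5
d(S, Y) = 25 (d(S, Y) = (-5)² = 25)
d(55 + I(1), r) - 1*(-34381) = 25 - 1*(-34381) = 25 + 34381 = 34406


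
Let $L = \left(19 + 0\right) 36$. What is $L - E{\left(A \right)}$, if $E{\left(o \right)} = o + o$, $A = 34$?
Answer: $616$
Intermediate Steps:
$E{\left(o \right)} = 2 o$
$L = 684$ ($L = 19 \cdot 36 = 684$)
$L - E{\left(A \right)} = 684 - 2 \cdot 34 = 684 - 68 = 616$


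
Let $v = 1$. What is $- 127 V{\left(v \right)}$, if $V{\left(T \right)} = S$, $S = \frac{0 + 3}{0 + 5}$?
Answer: $- \frac{381}{5} \approx -76.2$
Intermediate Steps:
$S = \frac{3}{5} \approx 0.6$
$V{\left(T \right)} = \frac{3}{5}$
$- 127 V{\left(v \right)} = \left(-127\right) \frac{3}{5} = - \frac{381}{5}$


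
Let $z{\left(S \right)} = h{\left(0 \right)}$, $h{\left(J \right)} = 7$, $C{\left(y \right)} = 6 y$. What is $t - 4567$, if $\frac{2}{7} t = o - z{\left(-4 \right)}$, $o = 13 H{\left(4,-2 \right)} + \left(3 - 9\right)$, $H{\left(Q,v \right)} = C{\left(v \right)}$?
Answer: $- \frac{10317}{2} \approx -5158.5$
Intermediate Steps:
$H{\left(Q,v \right)} = 6 v$
$o = -162$ ($o = 13 \cdot 6 \left(-2\right) + \left(3 - 9\right) = 13 \left(-12\right) + \left(3 - 9\right) = -156 - 6 = -162$)
$z{\left(S \right)} = 7$
$t = - \frac{1183}{2}$ ($t = \frac{7 \left(-162 - 7\right)}{2} = \frac{7}{2} \left(-169\right) = - \frac{1183}{2} \approx -591.5$)
$t - 4567 = - \frac{1183}{2} - 4567 = - \frac{10317}{2}$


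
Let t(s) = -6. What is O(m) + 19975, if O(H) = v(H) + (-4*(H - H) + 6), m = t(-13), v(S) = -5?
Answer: 19976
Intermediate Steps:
m = -6
O(H) = 1 (O(H) = -5 + (-4*(H - H) + 6) = -5 + (-4*0 + 6) = -5 + (0 + 6) = -5 + 6 = 1)
O(m) + 19975 = 1 + 19975 = 19976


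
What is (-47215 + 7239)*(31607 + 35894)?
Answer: -2698419976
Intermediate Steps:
(-47215 + 7239)*(31607 + 35894) = -39976*67501 = -2698419976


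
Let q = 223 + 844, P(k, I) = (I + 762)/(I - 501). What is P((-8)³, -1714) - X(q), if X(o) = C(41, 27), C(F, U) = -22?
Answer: 49682/2215 ≈ 22.430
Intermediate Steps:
P(k, I) = (762 + I)/(-501 + I)
q = 1067
X(o) = -22
P((-8)³, -1714) - X(q) = (762 - 1714)/(-501 - 1714) - 1*(-22) = -952/(-2215) + 22 = -1/2215*(-952) + 22 = 952/2215 + 22 = 49682/2215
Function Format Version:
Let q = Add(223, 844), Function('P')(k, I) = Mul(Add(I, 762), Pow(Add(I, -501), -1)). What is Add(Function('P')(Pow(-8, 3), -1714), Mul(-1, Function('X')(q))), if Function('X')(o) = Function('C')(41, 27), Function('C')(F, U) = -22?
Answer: Rational(49682, 2215) ≈ 22.430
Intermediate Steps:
Function('P')(k, I) = Mul(Pow(Add(-501, I), -1), Add(762, I)) (Function('P')(k, I) = Mul(Add(762, I), Pow(Add(-501, I), -1)) = Mul(Pow(Add(-501, I), -1), Add(762, I)))
q = 1067
Function('X')(o) = -22
Add(Function('P')(Pow(-8, 3), -1714), Mul(-1, Function('X')(q))) = Add(Mul(Pow(Add(-501, -1714), -1), Add(762, -1714)), Mul(-1, -22)) = Add(Mul(Pow(-2215, -1), -952), 22) = Add(Mul(Rational(-1, 2215), -952), 22) = Add(Rational(952, 2215), 22) = Rational(49682, 2215)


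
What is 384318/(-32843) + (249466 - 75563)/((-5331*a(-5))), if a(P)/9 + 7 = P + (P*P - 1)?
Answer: -226981816093/18909291564 ≈ -12.004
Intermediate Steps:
a(P) = -72 + 9*P + 9*P² (a(P) = -63 + 9*(P + (P*P - 1)) = -63 + 9*(P + (P² - 1)) = -63 + 9*(P + (-1 + P²)) = -63 + 9*(-1 + P + P²) = -63 + (-9 + 9*P + 9*P²) = -72 + 9*P + 9*P²)
384318/(-32843) + (249466 - 75563)/((-5331*a(-5))) = 384318/(-32843) + (249466 - 75563)/((-5331*(-72 + 9*(-5) + 9*(-5)²))) = 384318*(-1/32843) + 173903/((-5331*(-72 - 45 + 9*25))) = -384318/32843 + 173903/((-5331*(-72 - 45 + 225))) = -384318/32843 + 173903/((-5331*108)) = -384318/32843 + 173903/(-575748) = -384318/32843 + 173903*(-1/575748) = -384318/32843 - 173903/575748 = -226981816093/18909291564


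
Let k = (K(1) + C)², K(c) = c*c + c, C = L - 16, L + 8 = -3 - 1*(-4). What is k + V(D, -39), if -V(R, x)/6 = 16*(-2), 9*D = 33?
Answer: 633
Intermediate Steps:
L = -7 (L = -8 + (-3 - 1*(-4)) = -8 + (-3 + 4) = -8 + 1 = -7)
D = 11/3 (D = (⅑)*33 = 11/3 ≈ 3.6667)
C = -23 (C = -7 - 16 = -23)
K(c) = c + c² (K(c) = c² + c = c + c²)
V(R, x) = 192 (V(R, x) = -96*(-2) = -6*(-32) = 192)
k = 441 (k = (1*(1 + 1) - 23)² = (1*2 - 23)² = (2 - 23)² = (-21)² = 441)
k + V(D, -39) = 441 + 192 = 633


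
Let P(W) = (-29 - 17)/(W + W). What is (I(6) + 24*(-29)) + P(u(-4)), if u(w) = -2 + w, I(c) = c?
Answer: -4117/6 ≈ -686.17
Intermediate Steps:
P(W) = -23/W (P(W) = -46*1/(2*W) = -23/W)
(I(6) + 24*(-29)) + P(u(-4)) = (6 + 24*(-29)) - 23/(-2 - 4) = (6 - 696) - 23/(-6) = -690 - 23*(-⅙) = -690 + 23/6 = -4117/6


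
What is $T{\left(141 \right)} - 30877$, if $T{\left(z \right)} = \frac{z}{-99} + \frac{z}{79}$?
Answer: $- \frac{80495399}{2607} \approx -30877.0$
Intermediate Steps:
$T{\left(z \right)} = \frac{20 z}{7821}$ ($T{\left(z \right)} = z \left(- \frac{1}{99}\right) + z \frac{1}{79} = - \frac{z}{99} + \frac{z}{79} = \frac{20 z}{7821}$)
$T{\left(141 \right)} - 30877 = \frac{20}{7821} \cdot 141 - 30877 = \frac{940}{2607} - 30877 = - \frac{80495399}{2607}$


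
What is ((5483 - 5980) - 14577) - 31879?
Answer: -46953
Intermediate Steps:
((5483 - 5980) - 14577) - 31879 = (-497 - 14577) - 31879 = -15074 - 31879 = -46953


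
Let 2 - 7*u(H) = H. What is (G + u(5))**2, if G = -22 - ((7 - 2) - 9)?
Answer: 16641/49 ≈ 339.61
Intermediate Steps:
u(H) = 2/7 - H/7
G = -18 (G = -22 - (5 - 9) = -22 - 1*(-4) = -22 + 4 = -18)
(G + u(5))**2 = (-18 + (2/7 - 1/7*5))**2 = (-18 + (2/7 - 5/7))**2 = (-18 - 3/7)**2 = (-129/7)**2 = 16641/49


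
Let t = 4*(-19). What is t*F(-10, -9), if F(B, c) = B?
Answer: 760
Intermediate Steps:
t = -76
t*F(-10, -9) = -76*(-10) = 760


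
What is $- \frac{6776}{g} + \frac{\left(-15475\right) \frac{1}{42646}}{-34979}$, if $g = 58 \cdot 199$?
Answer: $- \frac{5053839196167}{8608683998614} \approx -0.58706$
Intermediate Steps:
$g = 11542$
$- \frac{6776}{g} + \frac{\left(-15475\right) \frac{1}{42646}}{-34979} = - \frac{6776}{11542} + \frac{\left(-15475\right) \frac{1}{42646}}{-34979} = \left(-6776\right) \frac{1}{11542} + \left(-15475\right) \frac{1}{42646} \left(- \frac{1}{34979}\right) = - \frac{3388}{5771} - - \frac{15475}{1491714434} = - \frac{3388}{5771} + \frac{15475}{1491714434} = - \frac{5053839196167}{8608683998614}$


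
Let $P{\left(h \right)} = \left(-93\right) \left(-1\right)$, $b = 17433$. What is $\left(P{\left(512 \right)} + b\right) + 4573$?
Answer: $22099$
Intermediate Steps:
$P{\left(h \right)} = 93$
$\left(P{\left(512 \right)} + b\right) + 4573 = \left(93 + 17433\right) + 4573 = 17526 + 4573 = 22099$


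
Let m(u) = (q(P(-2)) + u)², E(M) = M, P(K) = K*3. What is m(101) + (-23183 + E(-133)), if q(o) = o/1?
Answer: -14291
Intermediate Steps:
P(K) = 3*K
q(o) = o (q(o) = o*1 = o)
m(u) = (-6 + u)² (m(u) = (3*(-2) + u)² = (-6 + u)²)
m(101) + (-23183 + E(-133)) = (-6 + 101)² + (-23183 - 133) = 95² - 23316 = 9025 - 23316 = -14291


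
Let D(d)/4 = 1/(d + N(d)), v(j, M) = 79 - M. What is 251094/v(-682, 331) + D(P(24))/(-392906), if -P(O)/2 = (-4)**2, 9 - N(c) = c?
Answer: -24664084819/24753078 ≈ -996.40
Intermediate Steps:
N(c) = 9 - c
P(O) = -32 (P(O) = -2*(-4)**2 = -2*16 = -32)
D(d) = 4/9 (D(d) = 4/(d + (9 - d)) = 4/9)
251094/v(-682, 331) + D(P(24))/(-392906) = 251094/(79 - 1*331) + (4/9)/(-392906) = 251094/(79 - 331) + (4/9)*(-1/392906) = 251094/(-252) - 2/1768077 = 251094*(-1/252) - 2/1768077 = -41849/42 - 2/1768077 = -24664084819/24753078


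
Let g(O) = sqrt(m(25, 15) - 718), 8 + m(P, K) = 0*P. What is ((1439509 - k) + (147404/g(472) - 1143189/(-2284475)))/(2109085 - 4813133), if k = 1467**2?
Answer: 1627870052311/6177330054800 + 36851*I*sqrt(6)/44616792 ≈ 0.26352 + 0.0020231*I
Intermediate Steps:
m(P, K) = -8 (m(P, K) = -8 + 0*P = -8 + 0 = -8)
g(O) = 11*I*sqrt(6) (g(O) = sqrt(-8 - 718) = sqrt(-726) = 11*I*sqrt(6))
k = 2152089
((1439509 - k) + (147404/g(472) - 1143189/(-2284475)))/(2109085 - 4813133) = ((1439509 - 1*2152089) + (147404/((11*I*sqrt(6))) - 1143189/(-2284475)))/(2109085 - 4813133) = ((1439509 - 2152089) + (147404*(-I*sqrt(6)/66) - 1143189*(-1/2284475)))/(-2704048) = (-712580 + (-73702*I*sqrt(6)/33 + 1143189/2284475))*(-1/2704048) = (-712580 + (1143189/2284475 - 73702*I*sqrt(6)/33))*(-1/2704048) = (-1627870052311/2284475 - 73702*I*sqrt(6)/33)*(-1/2704048) = 1627870052311/6177330054800 + 36851*I*sqrt(6)/44616792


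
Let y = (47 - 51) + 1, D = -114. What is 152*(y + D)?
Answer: -17784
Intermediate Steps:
y = -3 (y = -4 + 1 = -3)
152*(y + D) = 152*(-3 - 114) = 152*(-117) = -17784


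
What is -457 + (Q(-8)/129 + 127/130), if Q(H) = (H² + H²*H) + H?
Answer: -2568929/5590 ≈ -459.56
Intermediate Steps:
Q(H) = H + H² + H³ (Q(H) = (H² + H³) + H = H + H² + H³)
-457 + (Q(-8)/129 + 127/130) = -457 + (-8*(1 - 8 + (-8)²)/129 + 127/130) = -457 + (-8*(1 - 8 + 64)*(1/129) + 127*(1/130)) = -457 + (-8*57*(1/129) + 127/130) = -457 + (-456*1/129 + 127/130) = -457 + (-152/43 + 127/130) = -457 - 14299/5590 = -2568929/5590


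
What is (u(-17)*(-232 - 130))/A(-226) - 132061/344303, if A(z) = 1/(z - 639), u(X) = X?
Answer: -1832797304691/344303 ≈ -5.3232e+6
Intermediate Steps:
A(z) = 1/(-639 + z)
(u(-17)*(-232 - 130))/A(-226) - 132061/344303 = (-17*(-232 - 130))/(1/(-639 - 226)) - 132061/344303 = (-17*(-362))/(1/(-865)) - 132061*1/344303 = 6154/(-1/865) - 132061/344303 = 6154*(-865) - 132061/344303 = -5323210 - 132061/344303 = -1832797304691/344303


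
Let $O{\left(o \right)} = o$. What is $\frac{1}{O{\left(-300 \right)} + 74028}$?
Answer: $\frac{1}{73728} \approx 1.3563 \cdot 10^{-5}$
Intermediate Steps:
$\frac{1}{O{\left(-300 \right)} + 74028} = \frac{1}{-300 + 74028} = \frac{1}{73728}$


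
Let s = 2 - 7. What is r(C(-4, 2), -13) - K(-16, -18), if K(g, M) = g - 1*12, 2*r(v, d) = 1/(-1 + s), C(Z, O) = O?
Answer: 335/12 ≈ 27.917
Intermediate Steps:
s = -5
r(v, d) = -1/12 (r(v, d) = 1/(2*(-1 - 5)) = (1/2)/(-6) = (1/2)*(-1/6) = -1/12)
K(g, M) = -12 + g (K(g, M) = g - 12 = -12 + g)
r(C(-4, 2), -13) - K(-16, -18) = -1/12 - (-12 - 16) = -1/12 - 1*(-28) = -1/12 + 28 = 335/12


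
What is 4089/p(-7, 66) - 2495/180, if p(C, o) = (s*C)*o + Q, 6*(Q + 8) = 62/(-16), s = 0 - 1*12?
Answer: -125517011/9565092 ≈ -13.122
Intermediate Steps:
s = -12 (s = 0 - 12 = -12)
Q = -415/48 (Q = -8 + (62/(-16))/6 = -8 + (62*(-1/16))/6 = -8 + (⅙)*(-31/8) = -8 - 31/48 = -415/48 ≈ -8.6458)
p(C, o) = -415/48 - 12*C*o (p(C, o) = (-12*C)*o - 415/48 = -12*C*o - 415/48 = -415/48 - 12*C*o)
4089/p(-7, 66) - 2495/180 = 4089/(-415/48 - 12*(-7)*66) - 2495/180 = 4089/(-415/48 + 5544) - 2495*1/180 = 4089/(265697/48) - 499/36 = 4089*(48/265697) - 499/36 = 196272/265697 - 499/36 = -125517011/9565092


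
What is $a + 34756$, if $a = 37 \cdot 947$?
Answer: $69795$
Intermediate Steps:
$a = 35039$
$a + 34756 = 35039 + 34756 = 69795$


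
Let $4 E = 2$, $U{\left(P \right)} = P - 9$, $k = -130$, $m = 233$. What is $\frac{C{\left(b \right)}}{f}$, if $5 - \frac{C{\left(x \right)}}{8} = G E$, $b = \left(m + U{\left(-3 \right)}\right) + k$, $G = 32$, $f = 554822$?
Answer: $- \frac{44}{277411} \approx -0.00015861$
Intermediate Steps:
$U{\left(P \right)} = -9 + P$
$E = \frac{1}{2}$ ($E = \frac{1}{4} \cdot 2 = \frac{1}{2} \approx 0.5$)
$b = 91$ ($b = \left(233 - 12\right) - 130 = 221 - 130 = 91$)
$C{\left(x \right)} = -88$ ($C{\left(x \right)} = 40 - 8 \cdot 32 \cdot \frac{1}{2} = 40 - 128 = -88$)
$\frac{C{\left(b \right)}}{f} = - \frac{88}{554822} = \left(-88\right) \frac{1}{554822} = - \frac{44}{277411}$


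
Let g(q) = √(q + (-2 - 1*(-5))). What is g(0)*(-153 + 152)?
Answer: -√3 ≈ -1.7320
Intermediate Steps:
g(q) = √(3 + q) (g(q) = √(q + (-2 + 5)) = √(q + 3) = √(3 + q))
g(0)*(-153 + 152) = √(3 + 0)*(-153 + 152) = √3*(-1) = -√3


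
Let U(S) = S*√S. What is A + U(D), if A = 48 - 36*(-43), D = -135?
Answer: 1596 - 405*I*√15 ≈ 1596.0 - 1568.6*I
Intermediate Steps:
U(S) = S^(3/2)
A = 1596 (A = 48 + 1548 = 1596)
A + U(D) = 1596 + (-135)^(3/2) = 1596 - 405*I*√15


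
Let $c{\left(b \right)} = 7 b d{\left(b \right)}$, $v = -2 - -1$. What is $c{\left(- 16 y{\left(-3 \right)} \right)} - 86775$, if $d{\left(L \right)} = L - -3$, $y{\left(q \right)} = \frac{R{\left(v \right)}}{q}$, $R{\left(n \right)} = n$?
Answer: $- \frac{780191}{9} \approx -86688.0$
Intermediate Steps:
$v = -1$ ($v = -2 + 1 = -1$)
$y{\left(q \right)} = - \frac{1}{q}$
$d{\left(L \right)} = 3 + L$ ($d{\left(L \right)} = L + 3 = 3 + L$)
$c{\left(b \right)} = 7 b \left(3 + b\right)$
$c{\left(- 16 y{\left(-3 \right)} \right)} - 86775 = 7 \left(- 16 \left(- \frac{1}{-3}\right)\right) \left(3 - 16 \left(- \frac{1}{-3}\right)\right) - 86775 = 7 \left(- 16 \left(\left(-1\right) \left(- \frac{1}{3}\right)\right)\right) \left(3 - 16 \left(\left(-1\right) \left(- \frac{1}{3}\right)\right)\right) - 86775 = 7 \left(\left(-16\right) \frac{1}{3}\right) \left(3 - \frac{16}{3}\right) - 86775 = 7 \left(- \frac{16}{3}\right) \left(3 - \frac{16}{3}\right) - 86775 = 7 \left(- \frac{16}{3}\right) \left(- \frac{7}{3}\right) - 86775 = \frac{784}{9} - 86775 = - \frac{780191}{9}$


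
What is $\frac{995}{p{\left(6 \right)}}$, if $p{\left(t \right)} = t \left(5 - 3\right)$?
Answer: $\frac{995}{12} \approx 82.917$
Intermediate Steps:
$p{\left(t \right)} = 2 t$ ($p{\left(t \right)} = t 2 = 2 t$)
$\frac{995}{p{\left(6 \right)}} = \frac{995}{2 \cdot 6} = \frac{995}{12}$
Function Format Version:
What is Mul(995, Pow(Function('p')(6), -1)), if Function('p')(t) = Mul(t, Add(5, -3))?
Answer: Rational(995, 12) ≈ 82.917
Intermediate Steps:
Function('p')(t) = Mul(2, t) (Function('p')(t) = Mul(t, 2) = Mul(2, t))
Mul(995, Pow(Function('p')(6), -1)) = Mul(995, Pow(Mul(2, 6), -1)) = Mul(995, Pow(12, -1)) = Mul(995, Rational(1, 12)) = Rational(995, 12)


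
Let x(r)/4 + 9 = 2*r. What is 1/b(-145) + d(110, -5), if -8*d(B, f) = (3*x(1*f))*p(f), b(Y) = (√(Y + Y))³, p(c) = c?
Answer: -285/2 + I*√290/84100 ≈ -142.5 + 0.00020249*I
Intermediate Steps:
x(r) = -36 + 8*r (x(r) = -36 + 4*(2*r) = -36 + 8*r)
b(Y) = 2*√2*Y^(3/2) (b(Y) = (√(2*Y))³ = (√2*√Y)³ = 2*√2*Y^(3/2))
d(B, f) = -f*(-108 + 24*f)/8 (d(B, f) = -3*(-36 + 8*(1*f))*f/8 = -3*(-36 + 8*f)*f/8 = -(-108 + 24*f)*f/8 = -f*(-108 + 24*f)/8)
1/b(-145) + d(110, -5) = 1/(2*√2*(-145)^(3/2)) + (3/2)*(-5)*(9 - 2*(-5)) = 1/(2*√2*(-145*I*√145)) + (3/2)*(-5)*(9 + 10) = 1/(-290*I*√290) + (3/2)*(-5)*19 = I*√290/84100 - 285/2 = -285/2 + I*√290/84100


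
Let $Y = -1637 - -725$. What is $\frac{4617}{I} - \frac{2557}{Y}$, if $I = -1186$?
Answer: $- \frac{589051}{540816} \approx -1.0892$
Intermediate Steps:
$Y = -912$ ($Y = -1637 + 725 = -912$)
$\frac{4617}{I} - \frac{2557}{Y} = \frac{4617}{-1186} - \frac{2557}{-912} = 4617 \left(- \frac{1}{1186}\right) - - \frac{2557}{912} = - \frac{4617}{1186} + \frac{2557}{912} = - \frac{589051}{540816}$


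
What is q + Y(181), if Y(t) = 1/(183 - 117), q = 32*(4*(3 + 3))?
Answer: 50689/66 ≈ 768.02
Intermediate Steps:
q = 768 (q = 32*(4*6) = 32*24 = 768)
Y(t) = 1/66
q + Y(181) = 768 + 1/66 = 50689/66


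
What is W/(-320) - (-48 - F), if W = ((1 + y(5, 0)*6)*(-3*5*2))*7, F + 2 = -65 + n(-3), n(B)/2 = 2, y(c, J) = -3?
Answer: -837/32 ≈ -26.156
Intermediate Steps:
n(B) = 4 (n(B) = 2*2 = 4)
F = -63 (F = -2 + (-65 + 4) = -2 - 61 = -63)
W = 3570 (W = ((1 - 3*6)*(-3*5*2))*7 = ((1 - 18)*(-15*2))*7 = -17*(-30)*7 = 510*7 = 3570)
W/(-320) - (-48 - F) = 3570/(-320) - (-48 - 1*(-63)) = 3570*(-1/320) - (-48 + 63) = -357/32 - 1*15 = -357/32 - 15 = -837/32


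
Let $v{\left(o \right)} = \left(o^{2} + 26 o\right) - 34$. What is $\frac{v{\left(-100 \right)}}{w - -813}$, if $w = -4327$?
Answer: $- \frac{3683}{1757} \approx -2.0962$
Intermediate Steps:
$v{\left(o \right)} = -34 + o^{2} + 26 o$
$\frac{v{\left(-100 \right)}}{w - -813} = \frac{-34 + \left(-100\right)^{2} + 26 \left(-100\right)}{-4327 - -813} = \frac{-34 + 10000 - 2600}{-4327 + 813} = \frac{7366}{-3514} = 7366 \left(- \frac{1}{3514}\right) = - \frac{3683}{1757}$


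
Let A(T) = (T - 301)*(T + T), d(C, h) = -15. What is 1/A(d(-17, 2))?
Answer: 1/9480 ≈ 0.00010549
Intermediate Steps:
A(T) = 2*T*(-301 + T) (A(T) = (-301 + T)*(2*T) = 2*T*(-301 + T))
1/A(d(-17, 2)) = 1/(2*(-15)*(-301 - 15)) = 1/(2*(-15)*(-316)) = 1/9480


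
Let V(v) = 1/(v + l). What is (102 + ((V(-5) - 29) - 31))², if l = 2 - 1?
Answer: 27889/16 ≈ 1743.1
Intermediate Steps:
l = 1
V(v) = 1/(1 + v) (V(v) = 1/(v + 1) = 1/(1 + v))
(102 + ((V(-5) - 29) - 31))² = (102 + ((1/(1 - 5) - 29) - 31))² = (102 + ((1/(-4) - 29) - 31))² = (102 + ((-¼ - 29) - 31))² = (102 + (-117/4 - 31))² = (102 - 241/4)² = (167/4)² = 27889/16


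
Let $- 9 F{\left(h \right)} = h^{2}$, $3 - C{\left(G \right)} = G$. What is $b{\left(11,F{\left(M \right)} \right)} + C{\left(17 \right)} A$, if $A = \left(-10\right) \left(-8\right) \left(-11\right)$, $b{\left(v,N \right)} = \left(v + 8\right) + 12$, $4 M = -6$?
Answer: $12351$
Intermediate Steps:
$C{\left(G \right)} = 3 - G$
$M = - \frac{3}{2}$ ($M = \frac{1}{4} \left(-6\right) = - \frac{3}{2} \approx -1.5$)
$F{\left(h \right)} = - \frac{h^{2}}{9}$
$b{\left(v,N \right)} = 20 + v$ ($b{\left(v,N \right)} = \left(8 + v\right) + 12 = 20 + v$)
$A = -880$ ($A = 80 \left(-11\right) = -880$)
$b{\left(11,F{\left(M \right)} \right)} + C{\left(17 \right)} A = \left(20 + 11\right) + \left(3 - 17\right) \left(-880\right) = 31 + \left(3 - 17\right) \left(-880\right) = 31 - -12320 = 31 + 12320 = 12351$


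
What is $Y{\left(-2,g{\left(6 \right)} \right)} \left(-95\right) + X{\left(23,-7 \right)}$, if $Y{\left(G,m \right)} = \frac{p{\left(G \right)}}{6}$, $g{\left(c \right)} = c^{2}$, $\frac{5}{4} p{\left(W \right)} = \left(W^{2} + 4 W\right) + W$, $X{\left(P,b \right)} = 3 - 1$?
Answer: $78$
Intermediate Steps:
$X{\left(P,b \right)} = 2$ ($X{\left(P,b \right)} = 3 - 1 = 2$)
$p{\left(W \right)} = 4 W + \frac{4 W^{2}}{5}$ ($p{\left(W \right)} = \frac{4 \left(\left(W^{2} + 4 W\right) + W\right)}{5} = \frac{4 \left(W^{2} + 5 W\right)}{5} = 4 W + \frac{4 W^{2}}{5}$)
$Y{\left(G,m \right)} = \frac{2 G \left(5 + G\right)}{15}$ ($Y{\left(G,m \right)} = \frac{\frac{4}{5} G \left(5 + G\right)}{6} = \frac{4 G \left(5 + G\right)}{5} \cdot \frac{1}{6} = \frac{2 G \left(5 + G\right)}{15}$)
$Y{\left(-2,g{\left(6 \right)} \right)} \left(-95\right) + X{\left(23,-7 \right)} = \frac{2}{15} \left(-2\right) \left(5 - 2\right) \left(-95\right) + 2 = \frac{2}{15} \left(-2\right) 3 \left(-95\right) + 2 = \left(- \frac{4}{5}\right) \left(-95\right) + 2 = 76 + 2 = 78$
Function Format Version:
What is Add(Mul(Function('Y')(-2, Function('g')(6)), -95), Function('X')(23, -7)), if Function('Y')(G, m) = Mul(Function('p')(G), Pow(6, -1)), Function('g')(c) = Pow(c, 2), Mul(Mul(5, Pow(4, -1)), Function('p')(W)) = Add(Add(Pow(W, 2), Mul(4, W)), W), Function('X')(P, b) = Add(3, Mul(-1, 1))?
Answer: 78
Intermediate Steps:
Function('X')(P, b) = 2 (Function('X')(P, b) = Add(3, -1) = 2)
Function('p')(W) = Add(Mul(4, W), Mul(Rational(4, 5), Pow(W, 2))) (Function('p')(W) = Mul(Rational(4, 5), Add(Add(Pow(W, 2), Mul(4, W)), W)) = Mul(Rational(4, 5), Add(Pow(W, 2), Mul(5, W))) = Add(Mul(4, W), Mul(Rational(4, 5), Pow(W, 2))))
Function('Y')(G, m) = Mul(Rational(2, 15), G, Add(5, G)) (Function('Y')(G, m) = Mul(Mul(Rational(4, 5), G, Add(5, G)), Pow(6, -1)) = Mul(Mul(Rational(4, 5), G, Add(5, G)), Rational(1, 6)) = Mul(Rational(2, 15), G, Add(5, G)))
Add(Mul(Function('Y')(-2, Function('g')(6)), -95), Function('X')(23, -7)) = Add(Mul(Mul(Rational(2, 15), -2, Add(5, -2)), -95), 2) = Add(Mul(Mul(Rational(2, 15), -2, 3), -95), 2) = Add(Mul(Rational(-4, 5), -95), 2) = Add(76, 2) = 78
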